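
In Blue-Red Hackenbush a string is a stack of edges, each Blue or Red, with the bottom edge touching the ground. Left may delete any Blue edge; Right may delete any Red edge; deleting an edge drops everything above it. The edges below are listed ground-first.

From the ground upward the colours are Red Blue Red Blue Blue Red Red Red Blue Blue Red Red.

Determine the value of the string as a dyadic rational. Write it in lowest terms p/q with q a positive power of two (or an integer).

Prefix values for Red Blue Red Blue Blue Red Red Red Blue Blue Red Red via {L|R} + simplicity:
step 1: add Red to get R; options L={ none } R={ 0 } => -1
step 2: add Blue to get RB; options L={ -1 } R={ 0 } => -1/2
step 3: add Red to get RBR; options L={ -1 } R={ -1/2; 0 } => -3/4
step 4: add Blue to get RBRB; options L={ -1; -3/4 } R={ -1/2; 0 } => -5/8
step 5: add Blue to get RBRBB; options L={ -1; -3/4; -5/8 } R={ -1/2; 0 } => -9/16
step 6: add Red to get RBRBBR; options L={ -1; -3/4; -5/8 } R={ -9/16; -1/2; 0 } => -19/32
step 7: add Red to get RBRBBRR; options L={ -1; -3/4; -5/8 } R={ -19/32; -9/16; -1/2; 0 } => -39/64
step 8: add Red to get RBRBBRRR; options L={ -1; -3/4; -5/8 } R={ -39/64; -19/32; -9/16; -1/2; 0 } => -79/128
step 9: add Blue to get RBRBBRRRB; options L={ -1; -3/4; -5/8; -79/128 } R={ -39/64; -19/32; -9/16; -1/2; 0 } => -157/256
step 10: add Blue to get RBRBBRRRBB; options L={ -1; -3/4; -5/8; -79/128; -157/256 } R={ -39/64; -19/32; -9/16; -1/2; 0 } => -313/512
step 11: add Red to get RBRBBRRRBBR; options L={ -1; -3/4; -5/8; -79/128; -157/256 } R={ -313/512; -39/64; -19/32; -9/16; -1/2; 0 } => -627/1024
step 12: add Red to get RBRBBRRRBBRR; options L={ -1; -3/4; -5/8; -79/128; -157/256 } R={ -627/1024; -313/512; -39/64; -19/32; -9/16; -1/2; 0 } => -1255/2048

-1255/2048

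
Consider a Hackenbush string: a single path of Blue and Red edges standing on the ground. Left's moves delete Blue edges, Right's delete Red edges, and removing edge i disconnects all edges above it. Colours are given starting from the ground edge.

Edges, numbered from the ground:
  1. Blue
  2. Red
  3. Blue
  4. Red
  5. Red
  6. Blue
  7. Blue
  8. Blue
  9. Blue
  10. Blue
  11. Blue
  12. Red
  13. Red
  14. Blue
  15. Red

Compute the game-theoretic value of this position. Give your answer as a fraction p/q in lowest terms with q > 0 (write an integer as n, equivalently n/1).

10213/16384

val_1 [B]  L=[0]  R=[∅]  -> 1
val_2 [BR]  L=[0]  R=[1]  -> 1/2
val_3 [BRB]  L=[0; 1/2]  R=[1]  -> 3/4
val_4 [BRBR]  L=[0; 1/2]  R=[3/4; 1]  -> 5/8
val_5 [BRBRR]  L=[0; 1/2]  R=[5/8; 3/4; 1]  -> 9/16
val_6 [BRBRRB]  L=[0; 1/2; 9/16]  R=[5/8; 3/4; 1]  -> 19/32
val_7 [BRBRRBB]  L=[0; 1/2; 9/16; 19/32]  R=[5/8; 3/4; 1]  -> 39/64
val_8 [BRBRRBBB]  L=[0; 1/2; 9/16; 19/32; 39/64]  R=[5/8; 3/4; 1]  -> 79/128
val_9 [BRBRRBBBB]  L=[0; 1/2; 9/16; 19/32; 39/64; 79/128]  R=[5/8; 3/4; 1]  -> 159/256
val_10 [BRBRRBBBBB]  L=[0; 1/2; 9/16; 19/32; 39/64; 79/128; 159/256]  R=[5/8; 3/4; 1]  -> 319/512
val_11 [BRBRRBBBBBB]  L=[0; 1/2; 9/16; 19/32; 39/64; 79/128; 159/256; 319/512]  R=[5/8; 3/4; 1]  -> 639/1024
val_12 [BRBRRBBBBBBR]  L=[0; 1/2; 9/16; 19/32; 39/64; 79/128; 159/256; 319/512]  R=[639/1024; 5/8; 3/4; 1]  -> 1277/2048
val_13 [BRBRRBBBBBBRR]  L=[0; 1/2; 9/16; 19/32; 39/64; 79/128; 159/256; 319/512]  R=[1277/2048; 639/1024; 5/8; 3/4; 1]  -> 2553/4096
val_14 [BRBRRBBBBBBRRB]  L=[0; 1/2; 9/16; 19/32; 39/64; 79/128; 159/256; 319/512; 2553/4096]  R=[1277/2048; 639/1024; 5/8; 3/4; 1]  -> 5107/8192
val_15 [BRBRRBBBBBBRRBR]  L=[0; 1/2; 9/16; 19/32; 39/64; 79/128; 159/256; 319/512; 2553/4096]  R=[5107/8192; 1277/2048; 639/1024; 5/8; 3/4; 1]  -> 10213/16384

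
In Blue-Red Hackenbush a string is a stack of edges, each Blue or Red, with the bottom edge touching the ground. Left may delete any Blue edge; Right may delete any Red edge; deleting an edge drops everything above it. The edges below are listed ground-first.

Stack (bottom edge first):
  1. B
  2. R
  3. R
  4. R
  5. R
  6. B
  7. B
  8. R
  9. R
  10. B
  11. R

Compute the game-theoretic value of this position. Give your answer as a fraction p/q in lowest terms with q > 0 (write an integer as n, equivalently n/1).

Prefix values for B R R R R B B R R B R via {L|R} + simplicity:
G(B) = { 0 |  } gives 1
G(BR) = { 0 | 1 } gives 1/2
G(BRR) = { 0 | 1/2, 1 } gives 1/4
G(BRRR) = { 0 | 1/4, 1/2, 1 } gives 1/8
G(BRRRR) = { 0 | 1/8, 1/4, 1/2, 1 } gives 1/16
G(BRRRRB) = { 0, 1/16 | 1/8, 1/4, 1/2, 1 } gives 3/32
G(BRRRRBB) = { 0, 1/16, 3/32 | 1/8, 1/4, 1/2, 1 } gives 7/64
G(BRRRRBBR) = { 0, 1/16, 3/32 | 7/64, 1/8, 1/4, 1/2, 1 } gives 13/128
G(BRRRRBBRR) = { 0, 1/16, 3/32 | 13/128, 7/64, 1/8, 1/4, 1/2, 1 } gives 25/256
G(BRRRRBBRRB) = { 0, 1/16, 3/32, 25/256 | 13/128, 7/64, 1/8, 1/4, 1/2, 1 } gives 51/512
G(BRRRRBBRRBR) = { 0, 1/16, 3/32, 25/256 | 51/512, 13/128, 7/64, 1/8, 1/4, 1/2, 1 } gives 101/1024

101/1024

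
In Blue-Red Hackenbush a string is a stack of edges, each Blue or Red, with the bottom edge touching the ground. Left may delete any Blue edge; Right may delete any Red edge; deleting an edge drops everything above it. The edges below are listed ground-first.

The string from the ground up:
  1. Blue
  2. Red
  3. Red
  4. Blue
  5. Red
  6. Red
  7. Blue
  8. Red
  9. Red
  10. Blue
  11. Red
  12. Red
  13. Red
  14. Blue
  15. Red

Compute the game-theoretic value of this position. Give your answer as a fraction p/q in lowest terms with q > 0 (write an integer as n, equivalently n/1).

val(B) = { 0 |  } -> 1
val(BR) = { 0 | 1 } -> 1/2
val(BRR) = { 0 | 1/2, 1 } -> 1/4
val(BRRB) = { 0, 1/4 | 1/2, 1 } -> 3/8
val(BRRBR) = { 0, 1/4 | 3/8, 1/2, 1 } -> 5/16
val(BRRBRR) = { 0, 1/4 | 5/16, 3/8, 1/2, 1 } -> 9/32
val(BRRBRRB) = { 0, 1/4, 9/32 | 5/16, 3/8, 1/2, 1 } -> 19/64
val(BRRBRRBR) = { 0, 1/4, 9/32 | 19/64, 5/16, 3/8, 1/2, 1 } -> 37/128
val(BRRBRRBRR) = { 0, 1/4, 9/32 | 37/128, 19/64, 5/16, 3/8, 1/2, 1 } -> 73/256
val(BRRBRRBRRB) = { 0, 1/4, 9/32, 73/256 | 37/128, 19/64, 5/16, 3/8, 1/2, 1 } -> 147/512
val(BRRBRRBRRBR) = { 0, 1/4, 9/32, 73/256 | 147/512, 37/128, 19/64, 5/16, 3/8, 1/2, 1 } -> 293/1024
val(BRRBRRBRRBRR) = { 0, 1/4, 9/32, 73/256 | 293/1024, 147/512, 37/128, 19/64, 5/16, 3/8, 1/2, 1 } -> 585/2048
val(BRRBRRBRRBRRR) = { 0, 1/4, 9/32, 73/256 | 585/2048, 293/1024, 147/512, 37/128, 19/64, 5/16, 3/8, 1/2, 1 } -> 1169/4096
val(BRRBRRBRRBRRRB) = { 0, 1/4, 9/32, 73/256, 1169/4096 | 585/2048, 293/1024, 147/512, 37/128, 19/64, 5/16, 3/8, 1/2, 1 } -> 2339/8192
val(BRRBRRBRRBRRRBR) = { 0, 1/4, 9/32, 73/256, 1169/4096 | 2339/8192, 585/2048, 293/1024, 147/512, 37/128, 19/64, 5/16, 3/8, 1/2, 1 } -> 4677/16384

4677/16384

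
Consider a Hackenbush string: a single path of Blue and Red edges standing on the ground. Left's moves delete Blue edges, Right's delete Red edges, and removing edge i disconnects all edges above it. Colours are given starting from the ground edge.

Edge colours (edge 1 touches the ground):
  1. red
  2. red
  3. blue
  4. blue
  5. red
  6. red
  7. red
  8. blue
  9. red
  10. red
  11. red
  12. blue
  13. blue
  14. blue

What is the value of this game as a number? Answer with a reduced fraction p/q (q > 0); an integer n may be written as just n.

-6001/4096

r: Left {  }, Right { 0 } ⇒ simplest -1
rr: Left {  }, Right { -1, 0 } ⇒ simplest -2
rrb: Left { -2 }, Right { -1, 0 } ⇒ simplest -3/2
rrbb: Left { -2, -3/2 }, Right { -1, 0 } ⇒ simplest -5/4
rrbbr: Left { -2, -3/2 }, Right { -5/4, -1, 0 } ⇒ simplest -11/8
rrbbrr: Left { -2, -3/2 }, Right { -11/8, -5/4, -1, 0 } ⇒ simplest -23/16
rrbbrrr: Left { -2, -3/2 }, Right { -23/16, -11/8, -5/4, -1, 0 } ⇒ simplest -47/32
rrbbrrrb: Left { -2, -3/2, -47/32 }, Right { -23/16, -11/8, -5/4, -1, 0 } ⇒ simplest -93/64
rrbbrrrbr: Left { -2, -3/2, -47/32 }, Right { -93/64, -23/16, -11/8, -5/4, -1, 0 } ⇒ simplest -187/128
rrbbrrrbrr: Left { -2, -3/2, -47/32 }, Right { -187/128, -93/64, -23/16, -11/8, -5/4, -1, 0 } ⇒ simplest -375/256
rrbbrrrbrrr: Left { -2, -3/2, -47/32 }, Right { -375/256, -187/128, -93/64, -23/16, -11/8, -5/4, -1, 0 } ⇒ simplest -751/512
rrbbrrrbrrrb: Left { -2, -3/2, -47/32, -751/512 }, Right { -375/256, -187/128, -93/64, -23/16, -11/8, -5/4, -1, 0 } ⇒ simplest -1501/1024
rrbbrrrbrrrbb: Left { -2, -3/2, -47/32, -751/512, -1501/1024 }, Right { -375/256, -187/128, -93/64, -23/16, -11/8, -5/4, -1, 0 } ⇒ simplest -3001/2048
rrbbrrrbrrrbbb: Left { -2, -3/2, -47/32, -751/512, -1501/1024, -3001/2048 }, Right { -375/256, -187/128, -93/64, -23/16, -11/8, -5/4, -1, 0 } ⇒ simplest -6001/4096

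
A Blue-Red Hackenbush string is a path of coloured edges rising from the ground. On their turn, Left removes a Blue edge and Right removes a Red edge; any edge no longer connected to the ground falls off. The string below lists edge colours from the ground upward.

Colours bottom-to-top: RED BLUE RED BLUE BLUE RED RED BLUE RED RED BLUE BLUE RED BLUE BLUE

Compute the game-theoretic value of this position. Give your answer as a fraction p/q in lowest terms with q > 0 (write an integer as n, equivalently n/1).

Prefix values for RED BLUE RED BLUE BLUE RED RED BLUE RED RED BLUE BLUE RED BLUE BLUE via {L|R} + simplicity:
val_1 [R]  L=[]  R=[0]  so -1
val_2 [RB]  L=[-1]  R=[0]  so -1/2
val_3 [RBR]  L=[-1]  R=[-1/2 0]  so -3/4
val_4 [RBRB]  L=[-1 -3/4]  R=[-1/2 0]  so -5/8
val_5 [RBRBB]  L=[-1 -3/4 -5/8]  R=[-1/2 0]  so -9/16
val_6 [RBRBBR]  L=[-1 -3/4 -5/8]  R=[-9/16 -1/2 0]  so -19/32
val_7 [RBRBBRR]  L=[-1 -3/4 -5/8]  R=[-19/32 -9/16 -1/2 0]  so -39/64
val_8 [RBRBBRRB]  L=[-1 -3/4 -5/8 -39/64]  R=[-19/32 -9/16 -1/2 0]  so -77/128
val_9 [RBRBBRRBR]  L=[-1 -3/4 -5/8 -39/64]  R=[-77/128 -19/32 -9/16 -1/2 0]  so -155/256
val_10 [RBRBBRRBRR]  L=[-1 -3/4 -5/8 -39/64]  R=[-155/256 -77/128 -19/32 -9/16 -1/2 0]  so -311/512
val_11 [RBRBBRRBRRB]  L=[-1 -3/4 -5/8 -39/64 -311/512]  R=[-155/256 -77/128 -19/32 -9/16 -1/2 0]  so -621/1024
val_12 [RBRBBRRBRRBB]  L=[-1 -3/4 -5/8 -39/64 -311/512 -621/1024]  R=[-155/256 -77/128 -19/32 -9/16 -1/2 0]  so -1241/2048
val_13 [RBRBBRRBRRBBR]  L=[-1 -3/4 -5/8 -39/64 -311/512 -621/1024]  R=[-1241/2048 -155/256 -77/128 -19/32 -9/16 -1/2 0]  so -2483/4096
val_14 [RBRBBRRBRRBBRB]  L=[-1 -3/4 -5/8 -39/64 -311/512 -621/1024 -2483/4096]  R=[-1241/2048 -155/256 -77/128 -19/32 -9/16 -1/2 0]  so -4965/8192
val_15 [RBRBBRRBRRBBRBB]  L=[-1 -3/4 -5/8 -39/64 -311/512 -621/1024 -2483/4096 -4965/8192]  R=[-1241/2048 -155/256 -77/128 -19/32 -9/16 -1/2 0]  so -9929/16384

-9929/16384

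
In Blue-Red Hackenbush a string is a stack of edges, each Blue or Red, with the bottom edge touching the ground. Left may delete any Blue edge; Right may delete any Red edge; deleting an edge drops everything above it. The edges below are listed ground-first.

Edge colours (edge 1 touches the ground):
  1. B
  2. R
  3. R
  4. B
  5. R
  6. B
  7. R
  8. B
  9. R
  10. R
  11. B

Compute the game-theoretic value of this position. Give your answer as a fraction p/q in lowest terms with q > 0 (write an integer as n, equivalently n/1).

Prefix values for B R R B R B R B R R B via {L|R} + simplicity:
val_1 [B]  L=[0]  R=[∅]  gives 1
val_2 [BR]  L=[0]  R=[1]  gives 1/2
val_3 [BRR]  L=[0]  R=[1/2, 1]  gives 1/4
val_4 [BRRB]  L=[0, 1/4]  R=[1/2, 1]  gives 3/8
val_5 [BRRBR]  L=[0, 1/4]  R=[3/8, 1/2, 1]  gives 5/16
val_6 [BRRBRB]  L=[0, 1/4, 5/16]  R=[3/8, 1/2, 1]  gives 11/32
val_7 [BRRBRBR]  L=[0, 1/4, 5/16]  R=[11/32, 3/8, 1/2, 1]  gives 21/64
val_8 [BRRBRBRB]  L=[0, 1/4, 5/16, 21/64]  R=[11/32, 3/8, 1/2, 1]  gives 43/128
val_9 [BRRBRBRBR]  L=[0, 1/4, 5/16, 21/64]  R=[43/128, 11/32, 3/8, 1/2, 1]  gives 85/256
val_10 [BRRBRBRBRR]  L=[0, 1/4, 5/16, 21/64]  R=[85/256, 43/128, 11/32, 3/8, 1/2, 1]  gives 169/512
val_11 [BRRBRBRBRRB]  L=[0, 1/4, 5/16, 21/64, 169/512]  R=[85/256, 43/128, 11/32, 3/8, 1/2, 1]  gives 339/1024

339/1024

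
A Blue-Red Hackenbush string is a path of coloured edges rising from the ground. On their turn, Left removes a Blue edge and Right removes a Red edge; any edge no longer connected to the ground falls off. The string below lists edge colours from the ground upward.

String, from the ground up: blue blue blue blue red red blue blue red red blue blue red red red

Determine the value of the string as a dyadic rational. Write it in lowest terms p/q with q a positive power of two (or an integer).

value(b) = { 0 | — } so 1
value(bb) = { 0; 1 | — } so 2
value(bbb) = { 0; 1; 2 | — } so 3
value(bbbb) = { 0; 1; 2; 3 | — } so 4
value(bbbbr) = { 0; 1; 2; 3 | 4 } so 7/2
value(bbbbrr) = { 0; 1; 2; 3 | 7/2; 4 } so 13/4
value(bbbbrrb) = { 0; 1; 2; 3; 13/4 | 7/2; 4 } so 27/8
value(bbbbrrbb) = { 0; 1; 2; 3; 13/4; 27/8 | 7/2; 4 } so 55/16
value(bbbbrrbbr) = { 0; 1; 2; 3; 13/4; 27/8 | 55/16; 7/2; 4 } so 109/32
value(bbbbrrbbrr) = { 0; 1; 2; 3; 13/4; 27/8 | 109/32; 55/16; 7/2; 4 } so 217/64
value(bbbbrrbbrrb) = { 0; 1; 2; 3; 13/4; 27/8; 217/64 | 109/32; 55/16; 7/2; 4 } so 435/128
value(bbbbrrbbrrbb) = { 0; 1; 2; 3; 13/4; 27/8; 217/64; 435/128 | 109/32; 55/16; 7/2; 4 } so 871/256
value(bbbbrrbbrrbbr) = { 0; 1; 2; 3; 13/4; 27/8; 217/64; 435/128 | 871/256; 109/32; 55/16; 7/2; 4 } so 1741/512
value(bbbbrrbbrrbbrr) = { 0; 1; 2; 3; 13/4; 27/8; 217/64; 435/128 | 1741/512; 871/256; 109/32; 55/16; 7/2; 4 } so 3481/1024
value(bbbbrrbbrrbbrrr) = { 0; 1; 2; 3; 13/4; 27/8; 217/64; 435/128 | 3481/1024; 1741/512; 871/256; 109/32; 55/16; 7/2; 4 } so 6961/2048

6961/2048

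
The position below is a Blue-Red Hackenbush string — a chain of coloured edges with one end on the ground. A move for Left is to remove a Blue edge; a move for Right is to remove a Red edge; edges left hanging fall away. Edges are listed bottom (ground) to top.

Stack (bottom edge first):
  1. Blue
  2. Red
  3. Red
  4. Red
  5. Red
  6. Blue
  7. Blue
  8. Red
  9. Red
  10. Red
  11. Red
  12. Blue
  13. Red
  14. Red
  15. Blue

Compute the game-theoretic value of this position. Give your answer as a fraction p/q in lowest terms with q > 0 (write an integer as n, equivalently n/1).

value_1 [B]  L=[0]  R=[none]  → 1
value_2 [BR]  L=[0]  R=[1]  → 1/2
value_3 [BRR]  L=[0]  R=[1/2; 1]  → 1/4
value_4 [BRRR]  L=[0]  R=[1/4; 1/2; 1]  → 1/8
value_5 [BRRRR]  L=[0]  R=[1/8; 1/4; 1/2; 1]  → 1/16
value_6 [BRRRRB]  L=[0; 1/16]  R=[1/8; 1/4; 1/2; 1]  → 3/32
value_7 [BRRRRBB]  L=[0; 1/16; 3/32]  R=[1/8; 1/4; 1/2; 1]  → 7/64
value_8 [BRRRRBBR]  L=[0; 1/16; 3/32]  R=[7/64; 1/8; 1/4; 1/2; 1]  → 13/128
value_9 [BRRRRBBRR]  L=[0; 1/16; 3/32]  R=[13/128; 7/64; 1/8; 1/4; 1/2; 1]  → 25/256
value_10 [BRRRRBBRRR]  L=[0; 1/16; 3/32]  R=[25/256; 13/128; 7/64; 1/8; 1/4; 1/2; 1]  → 49/512
value_11 [BRRRRBBRRRR]  L=[0; 1/16; 3/32]  R=[49/512; 25/256; 13/128; 7/64; 1/8; 1/4; 1/2; 1]  → 97/1024
value_12 [BRRRRBBRRRRB]  L=[0; 1/16; 3/32; 97/1024]  R=[49/512; 25/256; 13/128; 7/64; 1/8; 1/4; 1/2; 1]  → 195/2048
value_13 [BRRRRBBRRRRBR]  L=[0; 1/16; 3/32; 97/1024]  R=[195/2048; 49/512; 25/256; 13/128; 7/64; 1/8; 1/4; 1/2; 1]  → 389/4096
value_14 [BRRRRBBRRRRBRR]  L=[0; 1/16; 3/32; 97/1024]  R=[389/4096; 195/2048; 49/512; 25/256; 13/128; 7/64; 1/8; 1/4; 1/2; 1]  → 777/8192
value_15 [BRRRRBBRRRRBRRB]  L=[0; 1/16; 3/32; 97/1024; 777/8192]  R=[389/4096; 195/2048; 49/512; 25/256; 13/128; 7/64; 1/8; 1/4; 1/2; 1]  → 1555/16384

1555/16384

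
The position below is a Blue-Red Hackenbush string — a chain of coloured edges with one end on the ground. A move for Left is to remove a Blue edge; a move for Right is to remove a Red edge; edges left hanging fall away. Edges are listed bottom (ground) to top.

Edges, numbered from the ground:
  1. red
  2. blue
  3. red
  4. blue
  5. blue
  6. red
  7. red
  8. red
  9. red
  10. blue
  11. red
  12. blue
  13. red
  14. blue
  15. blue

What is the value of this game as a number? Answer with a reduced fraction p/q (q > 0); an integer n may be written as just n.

Build g(s[:k]) for k = 1..15, string s = red blue red blue blue red red red red blue red blue red blue blue.
r: Left {  }, Right { 0 } -> simplest -1
rb: Left { -1 }, Right { 0 } -> simplest -1/2
rbr: Left { -1 }, Right { -1/2,0 } -> simplest -3/4
rbrb: Left { -1,-3/4 }, Right { -1/2,0 } -> simplest -5/8
rbrbb: Left { -1,-3/4,-5/8 }, Right { -1/2,0 } -> simplest -9/16
rbrbbr: Left { -1,-3/4,-5/8 }, Right { -9/16,-1/2,0 } -> simplest -19/32
rbrbbrr: Left { -1,-3/4,-5/8 }, Right { -19/32,-9/16,-1/2,0 } -> simplest -39/64
rbrbbrrr: Left { -1,-3/4,-5/8 }, Right { -39/64,-19/32,-9/16,-1/2,0 } -> simplest -79/128
rbrbbrrrr: Left { -1,-3/4,-5/8 }, Right { -79/128,-39/64,-19/32,-9/16,-1/2,0 } -> simplest -159/256
rbrbbrrrrb: Left { -1,-3/4,-5/8,-159/256 }, Right { -79/128,-39/64,-19/32,-9/16,-1/2,0 } -> simplest -317/512
rbrbbrrrrbr: Left { -1,-3/4,-5/8,-159/256 }, Right { -317/512,-79/128,-39/64,-19/32,-9/16,-1/2,0 } -> simplest -635/1024
rbrbbrrrrbrb: Left { -1,-3/4,-5/8,-159/256,-635/1024 }, Right { -317/512,-79/128,-39/64,-19/32,-9/16,-1/2,0 } -> simplest -1269/2048
rbrbbrrrrbrbr: Left { -1,-3/4,-5/8,-159/256,-635/1024 }, Right { -1269/2048,-317/512,-79/128,-39/64,-19/32,-9/16,-1/2,0 } -> simplest -2539/4096
rbrbbrrrrbrbrb: Left { -1,-3/4,-5/8,-159/256,-635/1024,-2539/4096 }, Right { -1269/2048,-317/512,-79/128,-39/64,-19/32,-9/16,-1/2,0 } -> simplest -5077/8192
rbrbbrrrrbrbrbb: Left { -1,-3/4,-5/8,-159/256,-635/1024,-2539/4096,-5077/8192 }, Right { -1269/2048,-317/512,-79/128,-39/64,-19/32,-9/16,-1/2,0 } -> simplest -10153/16384

-10153/16384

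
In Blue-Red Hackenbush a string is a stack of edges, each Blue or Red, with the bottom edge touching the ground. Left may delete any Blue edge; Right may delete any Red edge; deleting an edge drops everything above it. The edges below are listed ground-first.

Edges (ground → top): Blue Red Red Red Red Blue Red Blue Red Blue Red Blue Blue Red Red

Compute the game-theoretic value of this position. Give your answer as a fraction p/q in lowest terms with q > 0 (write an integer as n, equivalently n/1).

1369/16384

edge 1 of 15 (Blue): { 0 |  } -> 1
edge 2 of 15 (Red): { 0 | 1 } -> 1/2
edge 3 of 15 (Red): { 0 | 1/2, 1 } -> 1/4
edge 4 of 15 (Red): { 0 | 1/4, 1/2, 1 } -> 1/8
edge 5 of 15 (Red): { 0 | 1/8, 1/4, 1/2, 1 } -> 1/16
edge 6 of 15 (Blue): { 0, 1/16 | 1/8, 1/4, 1/2, 1 } -> 3/32
edge 7 of 15 (Red): { 0, 1/16 | 3/32, 1/8, 1/4, 1/2, 1 } -> 5/64
edge 8 of 15 (Blue): { 0, 1/16, 5/64 | 3/32, 1/8, 1/4, 1/2, 1 } -> 11/128
edge 9 of 15 (Red): { 0, 1/16, 5/64 | 11/128, 3/32, 1/8, 1/4, 1/2, 1 } -> 21/256
edge 10 of 15 (Blue): { 0, 1/16, 5/64, 21/256 | 11/128, 3/32, 1/8, 1/4, 1/2, 1 } -> 43/512
edge 11 of 15 (Red): { 0, 1/16, 5/64, 21/256 | 43/512, 11/128, 3/32, 1/8, 1/4, 1/2, 1 } -> 85/1024
edge 12 of 15 (Blue): { 0, 1/16, 5/64, 21/256, 85/1024 | 43/512, 11/128, 3/32, 1/8, 1/4, 1/2, 1 } -> 171/2048
edge 13 of 15 (Blue): { 0, 1/16, 5/64, 21/256, 85/1024, 171/2048 | 43/512, 11/128, 3/32, 1/8, 1/4, 1/2, 1 } -> 343/4096
edge 14 of 15 (Red): { 0, 1/16, 5/64, 21/256, 85/1024, 171/2048 | 343/4096, 43/512, 11/128, 3/32, 1/8, 1/4, 1/2, 1 } -> 685/8192
edge 15 of 15 (Red): { 0, 1/16, 5/64, 21/256, 85/1024, 171/2048 | 685/8192, 343/4096, 43/512, 11/128, 3/32, 1/8, 1/4, 1/2, 1 } -> 1369/16384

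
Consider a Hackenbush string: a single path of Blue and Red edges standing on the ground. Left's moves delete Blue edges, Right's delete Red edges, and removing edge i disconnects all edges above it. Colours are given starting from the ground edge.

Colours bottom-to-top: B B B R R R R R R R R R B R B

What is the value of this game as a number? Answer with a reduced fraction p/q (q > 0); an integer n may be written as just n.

Recurse on prefixes of the 15-edge string B B B R R R R R R R R R B R B:
1 of 15 · B · max L 0 · min R +∞ => 1
2 of 15 · BB · max L 1 · min R +∞ => 2
3 of 15 · BBB · max L 2 · min R +∞ => 3
4 of 15 · BBBR · max L 2 · min R 3 => 5/2
5 of 15 · BBBRR · max L 2 · min R 5/2 => 9/4
6 of 15 · BBBRRR · max L 2 · min R 9/4 => 17/8
7 of 15 · BBBRRRR · max L 2 · min R 17/8 => 33/16
8 of 15 · BBBRRRRR · max L 2 · min R 33/16 => 65/32
9 of 15 · BBBRRRRRR · max L 2 · min R 65/32 => 129/64
10 of 15 · BBBRRRRRRR · max L 2 · min R 129/64 => 257/128
11 of 15 · BBBRRRRRRRR · max L 2 · min R 257/128 => 513/256
12 of 15 · BBBRRRRRRRRR · max L 2 · min R 513/256 => 1025/512
13 of 15 · BBBRRRRRRRRRB · max L 1025/512 · min R 513/256 => 2051/1024
14 of 15 · BBBRRRRRRRRRBR · max L 1025/512 · min R 2051/1024 => 4101/2048
15 of 15 · BBBRRRRRRRRRBRB · max L 4101/2048 · min R 2051/1024 => 8203/4096

8203/4096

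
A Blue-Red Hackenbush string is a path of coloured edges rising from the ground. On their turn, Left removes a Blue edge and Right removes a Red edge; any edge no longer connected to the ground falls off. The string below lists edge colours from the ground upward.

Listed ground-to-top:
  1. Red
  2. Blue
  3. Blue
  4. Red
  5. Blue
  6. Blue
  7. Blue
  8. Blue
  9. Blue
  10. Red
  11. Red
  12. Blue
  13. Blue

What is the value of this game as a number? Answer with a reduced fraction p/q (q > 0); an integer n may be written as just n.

Build g(s[:k]) for k = 1..13, string s = Red Blue Blue Red Blue Blue Blue Blue Blue Red Red Blue Blue.
edge 1 of 13 (Red): { none | 0 } -> -1
edge 2 of 13 (Blue): { -1 | 0 } -> -1/2
edge 3 of 13 (Blue): { -1,-1/2 | 0 } -> -1/4
edge 4 of 13 (Red): { -1,-1/2 | -1/4,0 } -> -3/8
edge 5 of 13 (Blue): { -1,-1/2,-3/8 | -1/4,0 } -> -5/16
edge 6 of 13 (Blue): { -1,-1/2,-3/8,-5/16 | -1/4,0 } -> -9/32
edge 7 of 13 (Blue): { -1,-1/2,-3/8,-5/16,-9/32 | -1/4,0 } -> -17/64
edge 8 of 13 (Blue): { -1,-1/2,-3/8,-5/16,-9/32,-17/64 | -1/4,0 } -> -33/128
edge 9 of 13 (Blue): { -1,-1/2,-3/8,-5/16,-9/32,-17/64,-33/128 | -1/4,0 } -> -65/256
edge 10 of 13 (Red): { -1,-1/2,-3/8,-5/16,-9/32,-17/64,-33/128 | -65/256,-1/4,0 } -> -131/512
edge 11 of 13 (Red): { -1,-1/2,-3/8,-5/16,-9/32,-17/64,-33/128 | -131/512,-65/256,-1/4,0 } -> -263/1024
edge 12 of 13 (Blue): { -1,-1/2,-3/8,-5/16,-9/32,-17/64,-33/128,-263/1024 | -131/512,-65/256,-1/4,0 } -> -525/2048
edge 13 of 13 (Blue): { -1,-1/2,-3/8,-5/16,-9/32,-17/64,-33/128,-263/1024,-525/2048 | -131/512,-65/256,-1/4,0 } -> -1049/4096

-1049/4096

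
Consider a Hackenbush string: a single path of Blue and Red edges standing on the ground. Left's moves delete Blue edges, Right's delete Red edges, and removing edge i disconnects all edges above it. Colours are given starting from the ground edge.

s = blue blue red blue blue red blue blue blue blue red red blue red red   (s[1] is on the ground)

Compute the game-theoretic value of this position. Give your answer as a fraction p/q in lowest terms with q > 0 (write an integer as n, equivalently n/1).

15305/8192

edge 1 of 15 (blue): { 0 | ∅ } -> 1
edge 2 of 15 (blue): { 0,1 | ∅ } -> 2
edge 3 of 15 (red): { 0,1 | 2 } -> 3/2
edge 4 of 15 (blue): { 0,1,3/2 | 2 } -> 7/4
edge 5 of 15 (blue): { 0,1,3/2,7/4 | 2 } -> 15/8
edge 6 of 15 (red): { 0,1,3/2,7/4 | 15/8,2 } -> 29/16
edge 7 of 15 (blue): { 0,1,3/2,7/4,29/16 | 15/8,2 } -> 59/32
edge 8 of 15 (blue): { 0,1,3/2,7/4,29/16,59/32 | 15/8,2 } -> 119/64
edge 9 of 15 (blue): { 0,1,3/2,7/4,29/16,59/32,119/64 | 15/8,2 } -> 239/128
edge 10 of 15 (blue): { 0,1,3/2,7/4,29/16,59/32,119/64,239/128 | 15/8,2 } -> 479/256
edge 11 of 15 (red): { 0,1,3/2,7/4,29/16,59/32,119/64,239/128 | 479/256,15/8,2 } -> 957/512
edge 12 of 15 (red): { 0,1,3/2,7/4,29/16,59/32,119/64,239/128 | 957/512,479/256,15/8,2 } -> 1913/1024
edge 13 of 15 (blue): { 0,1,3/2,7/4,29/16,59/32,119/64,239/128,1913/1024 | 957/512,479/256,15/8,2 } -> 3827/2048
edge 14 of 15 (red): { 0,1,3/2,7/4,29/16,59/32,119/64,239/128,1913/1024 | 3827/2048,957/512,479/256,15/8,2 } -> 7653/4096
edge 15 of 15 (red): { 0,1,3/2,7/4,29/16,59/32,119/64,239/128,1913/1024 | 7653/4096,3827/2048,957/512,479/256,15/8,2 } -> 15305/8192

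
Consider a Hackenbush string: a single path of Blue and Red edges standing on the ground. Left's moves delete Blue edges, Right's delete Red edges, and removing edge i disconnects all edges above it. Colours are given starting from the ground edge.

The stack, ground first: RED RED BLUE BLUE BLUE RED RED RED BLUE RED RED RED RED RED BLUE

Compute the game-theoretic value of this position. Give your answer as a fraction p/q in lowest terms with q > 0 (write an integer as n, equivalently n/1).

-10109/8192

Prefix values for RED RED BLUE BLUE BLUE RED RED RED BLUE RED RED RED RED RED BLUE via {L|R} + simplicity:
edge 1 of 15 (RED): { none | 0 } ⇒ -1
edge 2 of 15 (RED): { none | -1 0 } ⇒ -2
edge 3 of 15 (BLUE): { -2 | -1 0 } ⇒ -3/2
edge 4 of 15 (BLUE): { -2 -3/2 | -1 0 } ⇒ -5/4
edge 5 of 15 (BLUE): { -2 -3/2 -5/4 | -1 0 } ⇒ -9/8
edge 6 of 15 (RED): { -2 -3/2 -5/4 | -9/8 -1 0 } ⇒ -19/16
edge 7 of 15 (RED): { -2 -3/2 -5/4 | -19/16 -9/8 -1 0 } ⇒ -39/32
edge 8 of 15 (RED): { -2 -3/2 -5/4 | -39/32 -19/16 -9/8 -1 0 } ⇒ -79/64
edge 9 of 15 (BLUE): { -2 -3/2 -5/4 -79/64 | -39/32 -19/16 -9/8 -1 0 } ⇒ -157/128
edge 10 of 15 (RED): { -2 -3/2 -5/4 -79/64 | -157/128 -39/32 -19/16 -9/8 -1 0 } ⇒ -315/256
edge 11 of 15 (RED): { -2 -3/2 -5/4 -79/64 | -315/256 -157/128 -39/32 -19/16 -9/8 -1 0 } ⇒ -631/512
edge 12 of 15 (RED): { -2 -3/2 -5/4 -79/64 | -631/512 -315/256 -157/128 -39/32 -19/16 -9/8 -1 0 } ⇒ -1263/1024
edge 13 of 15 (RED): { -2 -3/2 -5/4 -79/64 | -1263/1024 -631/512 -315/256 -157/128 -39/32 -19/16 -9/8 -1 0 } ⇒ -2527/2048
edge 14 of 15 (RED): { -2 -3/2 -5/4 -79/64 | -2527/2048 -1263/1024 -631/512 -315/256 -157/128 -39/32 -19/16 -9/8 -1 0 } ⇒ -5055/4096
edge 15 of 15 (BLUE): { -2 -3/2 -5/4 -79/64 -5055/4096 | -2527/2048 -1263/1024 -631/512 -315/256 -157/128 -39/32 -19/16 -9/8 -1 0 } ⇒ -10109/8192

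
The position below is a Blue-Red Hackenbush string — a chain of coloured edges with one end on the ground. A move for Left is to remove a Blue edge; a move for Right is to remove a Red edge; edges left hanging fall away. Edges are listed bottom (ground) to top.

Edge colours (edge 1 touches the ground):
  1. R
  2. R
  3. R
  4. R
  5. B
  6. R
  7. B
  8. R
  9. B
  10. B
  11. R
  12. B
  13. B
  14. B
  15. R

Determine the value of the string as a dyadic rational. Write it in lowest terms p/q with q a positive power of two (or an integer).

Recurse on prefixes of the 15-edge string R R R R B R B R B B R B B B R:
R: Left { · }, Right { 0 } ⇒ simplest -1
RR: Left { · }, Right { -1 0 } ⇒ simplest -2
RRR: Left { · }, Right { -2 -1 0 } ⇒ simplest -3
RRRR: Left { · }, Right { -3 -2 -1 0 } ⇒ simplest -4
RRRRB: Left { -4 }, Right { -3 -2 -1 0 } ⇒ simplest -7/2
RRRRBR: Left { -4 }, Right { -7/2 -3 -2 -1 0 } ⇒ simplest -15/4
RRRRBRB: Left { -4 -15/4 }, Right { -7/2 -3 -2 -1 0 } ⇒ simplest -29/8
RRRRBRBR: Left { -4 -15/4 }, Right { -29/8 -7/2 -3 -2 -1 0 } ⇒ simplest -59/16
RRRRBRBRB: Left { -4 -15/4 -59/16 }, Right { -29/8 -7/2 -3 -2 -1 0 } ⇒ simplest -117/32
RRRRBRBRBB: Left { -4 -15/4 -59/16 -117/32 }, Right { -29/8 -7/2 -3 -2 -1 0 } ⇒ simplest -233/64
RRRRBRBRBBR: Left { -4 -15/4 -59/16 -117/32 }, Right { -233/64 -29/8 -7/2 -3 -2 -1 0 } ⇒ simplest -467/128
RRRRBRBRBBRB: Left { -4 -15/4 -59/16 -117/32 -467/128 }, Right { -233/64 -29/8 -7/2 -3 -2 -1 0 } ⇒ simplest -933/256
RRRRBRBRBBRBB: Left { -4 -15/4 -59/16 -117/32 -467/128 -933/256 }, Right { -233/64 -29/8 -7/2 -3 -2 -1 0 } ⇒ simplest -1865/512
RRRRBRBRBBRBBB: Left { -4 -15/4 -59/16 -117/32 -467/128 -933/256 -1865/512 }, Right { -233/64 -29/8 -7/2 -3 -2 -1 0 } ⇒ simplest -3729/1024
RRRRBRBRBBRBBBR: Left { -4 -15/4 -59/16 -117/32 -467/128 -933/256 -1865/512 }, Right { -3729/1024 -233/64 -29/8 -7/2 -3 -2 -1 0 } ⇒ simplest -7459/2048

-7459/2048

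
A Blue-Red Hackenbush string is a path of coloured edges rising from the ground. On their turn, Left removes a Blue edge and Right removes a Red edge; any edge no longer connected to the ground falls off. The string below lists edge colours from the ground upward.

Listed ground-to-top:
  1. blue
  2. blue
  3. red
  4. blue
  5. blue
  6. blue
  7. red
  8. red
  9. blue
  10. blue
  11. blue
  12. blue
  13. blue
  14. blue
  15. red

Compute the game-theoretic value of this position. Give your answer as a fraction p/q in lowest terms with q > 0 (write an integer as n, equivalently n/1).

15613/8192

Build value(s[:k]) for k = 1..15, string s = blue blue red blue blue blue red red blue blue blue blue blue blue red.
1 of 15 · b · max L 0 · min R +∞ so 1
2 of 15 · bb · max L 1 · min R +∞ so 2
3 of 15 · bbr · max L 1 · min R 2 so 3/2
4 of 15 · bbrb · max L 3/2 · min R 2 so 7/4
5 of 15 · bbrbb · max L 7/4 · min R 2 so 15/8
6 of 15 · bbrbbb · max L 15/8 · min R 2 so 31/16
7 of 15 · bbrbbbr · max L 15/8 · min R 31/16 so 61/32
8 of 15 · bbrbbbrr · max L 15/8 · min R 61/32 so 121/64
9 of 15 · bbrbbbrrb · max L 121/64 · min R 61/32 so 243/128
10 of 15 · bbrbbbrrbb · max L 243/128 · min R 61/32 so 487/256
11 of 15 · bbrbbbrrbbb · max L 487/256 · min R 61/32 so 975/512
12 of 15 · bbrbbbrrbbbb · max L 975/512 · min R 61/32 so 1951/1024
13 of 15 · bbrbbbrrbbbbb · max L 1951/1024 · min R 61/32 so 3903/2048
14 of 15 · bbrbbbrrbbbbbb · max L 3903/2048 · min R 61/32 so 7807/4096
15 of 15 · bbrbbbrrbbbbbbr · max L 3903/2048 · min R 7807/4096 so 15613/8192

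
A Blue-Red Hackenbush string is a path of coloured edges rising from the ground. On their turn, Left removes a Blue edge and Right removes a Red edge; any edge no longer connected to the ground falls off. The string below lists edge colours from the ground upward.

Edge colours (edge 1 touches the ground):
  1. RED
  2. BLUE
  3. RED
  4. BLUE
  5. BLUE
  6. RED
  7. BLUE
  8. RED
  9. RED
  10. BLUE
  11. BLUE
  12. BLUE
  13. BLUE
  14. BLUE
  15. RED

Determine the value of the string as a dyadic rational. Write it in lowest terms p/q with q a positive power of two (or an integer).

Recurse on prefixes of the 15-edge string RED BLUE RED BLUE BLUE RED BLUE RED RED BLUE BLUE BLUE BLUE BLUE RED:
1 of 15 · R · max L −∞ · min R 0 -> -1
2 of 15 · RB · max L -1 · min R 0 -> -1/2
3 of 15 · RBR · max L -1 · min R -1/2 -> -3/4
4 of 15 · RBRB · max L -3/4 · min R -1/2 -> -5/8
5 of 15 · RBRBB · max L -5/8 · min R -1/2 -> -9/16
6 of 15 · RBRBBR · max L -5/8 · min R -9/16 -> -19/32
7 of 15 · RBRBBRB · max L -19/32 · min R -9/16 -> -37/64
8 of 15 · RBRBBRBR · max L -19/32 · min R -37/64 -> -75/128
9 of 15 · RBRBBRBRR · max L -19/32 · min R -75/128 -> -151/256
10 of 15 · RBRBBRBRRB · max L -151/256 · min R -75/128 -> -301/512
11 of 15 · RBRBBRBRRBB · max L -301/512 · min R -75/128 -> -601/1024
12 of 15 · RBRBBRBRRBBB · max L -601/1024 · min R -75/128 -> -1201/2048
13 of 15 · RBRBBRBRRBBBB · max L -1201/2048 · min R -75/128 -> -2401/4096
14 of 15 · RBRBBRBRRBBBBB · max L -2401/4096 · min R -75/128 -> -4801/8192
15 of 15 · RBRBBRBRRBBBBBR · max L -2401/4096 · min R -4801/8192 -> -9603/16384

-9603/16384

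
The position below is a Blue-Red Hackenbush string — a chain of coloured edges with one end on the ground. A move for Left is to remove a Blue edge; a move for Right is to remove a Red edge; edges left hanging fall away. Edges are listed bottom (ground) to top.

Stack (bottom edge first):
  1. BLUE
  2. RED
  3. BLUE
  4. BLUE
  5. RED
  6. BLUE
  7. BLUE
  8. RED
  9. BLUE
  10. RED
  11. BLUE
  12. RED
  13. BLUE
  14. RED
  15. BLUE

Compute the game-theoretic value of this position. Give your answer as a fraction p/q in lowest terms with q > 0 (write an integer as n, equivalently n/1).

13995/16384

Recurse on prefixes of the 15-edge string BLUE RED BLUE BLUE RED BLUE BLUE RED BLUE RED BLUE RED BLUE RED BLUE:
edge 1 of 15 (BLUE): { 0 |  } => 1
edge 2 of 15 (RED): { 0 | 1 } => 1/2
edge 3 of 15 (BLUE): { 0 1/2 | 1 } => 3/4
edge 4 of 15 (BLUE): { 0 1/2 3/4 | 1 } => 7/8
edge 5 of 15 (RED): { 0 1/2 3/4 | 7/8 1 } => 13/16
edge 6 of 15 (BLUE): { 0 1/2 3/4 13/16 | 7/8 1 } => 27/32
edge 7 of 15 (BLUE): { 0 1/2 3/4 13/16 27/32 | 7/8 1 } => 55/64
edge 8 of 15 (RED): { 0 1/2 3/4 13/16 27/32 | 55/64 7/8 1 } => 109/128
edge 9 of 15 (BLUE): { 0 1/2 3/4 13/16 27/32 109/128 | 55/64 7/8 1 } => 219/256
edge 10 of 15 (RED): { 0 1/2 3/4 13/16 27/32 109/128 | 219/256 55/64 7/8 1 } => 437/512
edge 11 of 15 (BLUE): { 0 1/2 3/4 13/16 27/32 109/128 437/512 | 219/256 55/64 7/8 1 } => 875/1024
edge 12 of 15 (RED): { 0 1/2 3/4 13/16 27/32 109/128 437/512 | 875/1024 219/256 55/64 7/8 1 } => 1749/2048
edge 13 of 15 (BLUE): { 0 1/2 3/4 13/16 27/32 109/128 437/512 1749/2048 | 875/1024 219/256 55/64 7/8 1 } => 3499/4096
edge 14 of 15 (RED): { 0 1/2 3/4 13/16 27/32 109/128 437/512 1749/2048 | 3499/4096 875/1024 219/256 55/64 7/8 1 } => 6997/8192
edge 15 of 15 (BLUE): { 0 1/2 3/4 13/16 27/32 109/128 437/512 1749/2048 6997/8192 | 3499/4096 875/1024 219/256 55/64 7/8 1 } => 13995/16384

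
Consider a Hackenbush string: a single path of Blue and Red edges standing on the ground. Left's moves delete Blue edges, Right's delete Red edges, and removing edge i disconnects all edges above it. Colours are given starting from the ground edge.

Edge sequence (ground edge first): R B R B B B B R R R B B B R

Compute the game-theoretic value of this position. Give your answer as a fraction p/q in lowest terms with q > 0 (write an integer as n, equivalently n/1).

-4323/8192

Prefix values for R B R B B B B R R R B B B R via {L|R} + simplicity:
v_1 [R]  L=[—]  R=[0]  — -1
v_2 [RB]  L=[-1]  R=[0]  — -1/2
v_3 [RBR]  L=[-1]  R=[-1/2 0]  — -3/4
v_4 [RBRB]  L=[-1 -3/4]  R=[-1/2 0]  — -5/8
v_5 [RBRBB]  L=[-1 -3/4 -5/8]  R=[-1/2 0]  — -9/16
v_6 [RBRBBB]  L=[-1 -3/4 -5/8 -9/16]  R=[-1/2 0]  — -17/32
v_7 [RBRBBBB]  L=[-1 -3/4 -5/8 -9/16 -17/32]  R=[-1/2 0]  — -33/64
v_8 [RBRBBBBR]  L=[-1 -3/4 -5/8 -9/16 -17/32]  R=[-33/64 -1/2 0]  — -67/128
v_9 [RBRBBBBRR]  L=[-1 -3/4 -5/8 -9/16 -17/32]  R=[-67/128 -33/64 -1/2 0]  — -135/256
v_10 [RBRBBBBRRR]  L=[-1 -3/4 -5/8 -9/16 -17/32]  R=[-135/256 -67/128 -33/64 -1/2 0]  — -271/512
v_11 [RBRBBBBRRRB]  L=[-1 -3/4 -5/8 -9/16 -17/32 -271/512]  R=[-135/256 -67/128 -33/64 -1/2 0]  — -541/1024
v_12 [RBRBBBBRRRBB]  L=[-1 -3/4 -5/8 -9/16 -17/32 -271/512 -541/1024]  R=[-135/256 -67/128 -33/64 -1/2 0]  — -1081/2048
v_13 [RBRBBBBRRRBBB]  L=[-1 -3/4 -5/8 -9/16 -17/32 -271/512 -541/1024 -1081/2048]  R=[-135/256 -67/128 -33/64 -1/2 0]  — -2161/4096
v_14 [RBRBBBBRRRBBBR]  L=[-1 -3/4 -5/8 -9/16 -17/32 -271/512 -541/1024 -1081/2048]  R=[-2161/4096 -135/256 -67/128 -33/64 -1/2 0]  — -4323/8192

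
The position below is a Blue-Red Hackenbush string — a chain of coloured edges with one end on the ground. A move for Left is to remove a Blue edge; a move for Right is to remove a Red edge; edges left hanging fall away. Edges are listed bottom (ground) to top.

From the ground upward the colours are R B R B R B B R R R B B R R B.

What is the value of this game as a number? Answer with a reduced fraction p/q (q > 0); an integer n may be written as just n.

g_1 [R]  L=[—]  R=[0]  — -1
g_2 [RB]  L=[-1]  R=[0]  — -1/2
g_3 [RBR]  L=[-1]  R=[-1/2; 0]  — -3/4
g_4 [RBRB]  L=[-1; -3/4]  R=[-1/2; 0]  — -5/8
g_5 [RBRBR]  L=[-1; -3/4]  R=[-5/8; -1/2; 0]  — -11/16
g_6 [RBRBRB]  L=[-1; -3/4; -11/16]  R=[-5/8; -1/2; 0]  — -21/32
g_7 [RBRBRBB]  L=[-1; -3/4; -11/16; -21/32]  R=[-5/8; -1/2; 0]  — -41/64
g_8 [RBRBRBBR]  L=[-1; -3/4; -11/16; -21/32]  R=[-41/64; -5/8; -1/2; 0]  — -83/128
g_9 [RBRBRBBRR]  L=[-1; -3/4; -11/16; -21/32]  R=[-83/128; -41/64; -5/8; -1/2; 0]  — -167/256
g_10 [RBRBRBBRRR]  L=[-1; -3/4; -11/16; -21/32]  R=[-167/256; -83/128; -41/64; -5/8; -1/2; 0]  — -335/512
g_11 [RBRBRBBRRRB]  L=[-1; -3/4; -11/16; -21/32; -335/512]  R=[-167/256; -83/128; -41/64; -5/8; -1/2; 0]  — -669/1024
g_12 [RBRBRBBRRRBB]  L=[-1; -3/4; -11/16; -21/32; -335/512; -669/1024]  R=[-167/256; -83/128; -41/64; -5/8; -1/2; 0]  — -1337/2048
g_13 [RBRBRBBRRRBBR]  L=[-1; -3/4; -11/16; -21/32; -335/512; -669/1024]  R=[-1337/2048; -167/256; -83/128; -41/64; -5/8; -1/2; 0]  — -2675/4096
g_14 [RBRBRBBRRRBBRR]  L=[-1; -3/4; -11/16; -21/32; -335/512; -669/1024]  R=[-2675/4096; -1337/2048; -167/256; -83/128; -41/64; -5/8; -1/2; 0]  — -5351/8192
g_15 [RBRBRBBRRRBBRRB]  L=[-1; -3/4; -11/16; -21/32; -335/512; -669/1024; -5351/8192]  R=[-2675/4096; -1337/2048; -167/256; -83/128; -41/64; -5/8; -1/2; 0]  — -10701/16384

-10701/16384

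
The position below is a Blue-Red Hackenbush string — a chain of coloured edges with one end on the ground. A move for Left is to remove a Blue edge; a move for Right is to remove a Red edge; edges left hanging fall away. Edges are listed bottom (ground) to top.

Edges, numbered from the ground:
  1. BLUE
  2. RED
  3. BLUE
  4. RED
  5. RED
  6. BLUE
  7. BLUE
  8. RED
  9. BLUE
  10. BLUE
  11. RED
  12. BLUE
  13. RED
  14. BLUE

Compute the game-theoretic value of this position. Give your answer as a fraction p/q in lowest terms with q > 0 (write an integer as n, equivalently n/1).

step 1: add BLUE to get B; options L={ 0 } R={ · } → 1
step 2: add RED to get BR; options L={ 0 } R={ 1 } → 1/2
step 3: add BLUE to get BRB; options L={ 0,1/2 } R={ 1 } → 3/4
step 4: add RED to get BRBR; options L={ 0,1/2 } R={ 3/4,1 } → 5/8
step 5: add RED to get BRBRR; options L={ 0,1/2 } R={ 5/8,3/4,1 } → 9/16
step 6: add BLUE to get BRBRRB; options L={ 0,1/2,9/16 } R={ 5/8,3/4,1 } → 19/32
step 7: add BLUE to get BRBRRBB; options L={ 0,1/2,9/16,19/32 } R={ 5/8,3/4,1 } → 39/64
step 8: add RED to get BRBRRBBR; options L={ 0,1/2,9/16,19/32 } R={ 39/64,5/8,3/4,1 } → 77/128
step 9: add BLUE to get BRBRRBBRB; options L={ 0,1/2,9/16,19/32,77/128 } R={ 39/64,5/8,3/4,1 } → 155/256
step 10: add BLUE to get BRBRRBBRBB; options L={ 0,1/2,9/16,19/32,77/128,155/256 } R={ 39/64,5/8,3/4,1 } → 311/512
step 11: add RED to get BRBRRBBRBBR; options L={ 0,1/2,9/16,19/32,77/128,155/256 } R={ 311/512,39/64,5/8,3/4,1 } → 621/1024
step 12: add BLUE to get BRBRRBBRBBRB; options L={ 0,1/2,9/16,19/32,77/128,155/256,621/1024 } R={ 311/512,39/64,5/8,3/4,1 } → 1243/2048
step 13: add RED to get BRBRRBBRBBRBR; options L={ 0,1/2,9/16,19/32,77/128,155/256,621/1024 } R={ 1243/2048,311/512,39/64,5/8,3/4,1 } → 2485/4096
step 14: add BLUE to get BRBRRBBRBBRBRB; options L={ 0,1/2,9/16,19/32,77/128,155/256,621/1024,2485/4096 } R={ 1243/2048,311/512,39/64,5/8,3/4,1 } → 4971/8192

4971/8192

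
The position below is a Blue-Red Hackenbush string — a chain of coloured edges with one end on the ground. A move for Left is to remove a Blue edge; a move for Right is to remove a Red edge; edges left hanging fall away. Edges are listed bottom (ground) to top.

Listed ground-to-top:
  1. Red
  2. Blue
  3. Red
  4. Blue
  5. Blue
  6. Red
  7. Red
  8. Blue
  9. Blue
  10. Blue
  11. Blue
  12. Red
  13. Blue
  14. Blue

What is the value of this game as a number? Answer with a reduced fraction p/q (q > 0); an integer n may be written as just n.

-4873/8192

1 of 14 · R · max L −∞ · min R 0 ⇒ -1
2 of 14 · RB · max L -1 · min R 0 ⇒ -1/2
3 of 14 · RBR · max L -1 · min R -1/2 ⇒ -3/4
4 of 14 · RBRB · max L -3/4 · min R -1/2 ⇒ -5/8
5 of 14 · RBRBB · max L -5/8 · min R -1/2 ⇒ -9/16
6 of 14 · RBRBBR · max L -5/8 · min R -9/16 ⇒ -19/32
7 of 14 · RBRBBRR · max L -5/8 · min R -19/32 ⇒ -39/64
8 of 14 · RBRBBRRB · max L -39/64 · min R -19/32 ⇒ -77/128
9 of 14 · RBRBBRRBB · max L -77/128 · min R -19/32 ⇒ -153/256
10 of 14 · RBRBBRRBBB · max L -153/256 · min R -19/32 ⇒ -305/512
11 of 14 · RBRBBRRBBBB · max L -305/512 · min R -19/32 ⇒ -609/1024
12 of 14 · RBRBBRRBBBBR · max L -305/512 · min R -609/1024 ⇒ -1219/2048
13 of 14 · RBRBBRRBBBBRB · max L -1219/2048 · min R -609/1024 ⇒ -2437/4096
14 of 14 · RBRBBRRBBBBRBB · max L -2437/4096 · min R -609/1024 ⇒ -4873/8192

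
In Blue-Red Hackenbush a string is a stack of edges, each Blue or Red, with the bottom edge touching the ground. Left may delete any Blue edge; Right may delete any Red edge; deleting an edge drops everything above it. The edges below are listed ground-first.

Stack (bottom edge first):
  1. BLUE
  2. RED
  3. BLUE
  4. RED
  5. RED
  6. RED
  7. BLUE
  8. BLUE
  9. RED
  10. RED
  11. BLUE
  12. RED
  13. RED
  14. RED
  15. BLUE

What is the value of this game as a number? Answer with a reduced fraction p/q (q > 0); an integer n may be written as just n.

8995/16384

Build v(s[:k]) for k = 1..15, string s = BLUE RED BLUE RED RED RED BLUE BLUE RED RED BLUE RED RED RED BLUE.
step 1: add BLUE to get B; options L={ 0 } R={ none } -> 1
step 2: add RED to get BR; options L={ 0 } R={ 1 } -> 1/2
step 3: add BLUE to get BRB; options L={ 0, 1/2 } R={ 1 } -> 3/4
step 4: add RED to get BRBR; options L={ 0, 1/2 } R={ 3/4, 1 } -> 5/8
step 5: add RED to get BRBRR; options L={ 0, 1/2 } R={ 5/8, 3/4, 1 } -> 9/16
step 6: add RED to get BRBRRR; options L={ 0, 1/2 } R={ 9/16, 5/8, 3/4, 1 } -> 17/32
step 7: add BLUE to get BRBRRRB; options L={ 0, 1/2, 17/32 } R={ 9/16, 5/8, 3/4, 1 } -> 35/64
step 8: add BLUE to get BRBRRRBB; options L={ 0, 1/2, 17/32, 35/64 } R={ 9/16, 5/8, 3/4, 1 } -> 71/128
step 9: add RED to get BRBRRRBBR; options L={ 0, 1/2, 17/32, 35/64 } R={ 71/128, 9/16, 5/8, 3/4, 1 } -> 141/256
step 10: add RED to get BRBRRRBBRR; options L={ 0, 1/2, 17/32, 35/64 } R={ 141/256, 71/128, 9/16, 5/8, 3/4, 1 } -> 281/512
step 11: add BLUE to get BRBRRRBBRRB; options L={ 0, 1/2, 17/32, 35/64, 281/512 } R={ 141/256, 71/128, 9/16, 5/8, 3/4, 1 } -> 563/1024
step 12: add RED to get BRBRRRBBRRBR; options L={ 0, 1/2, 17/32, 35/64, 281/512 } R={ 563/1024, 141/256, 71/128, 9/16, 5/8, 3/4, 1 } -> 1125/2048
step 13: add RED to get BRBRRRBBRRBRR; options L={ 0, 1/2, 17/32, 35/64, 281/512 } R={ 1125/2048, 563/1024, 141/256, 71/128, 9/16, 5/8, 3/4, 1 } -> 2249/4096
step 14: add RED to get BRBRRRBBRRBRRR; options L={ 0, 1/2, 17/32, 35/64, 281/512 } R={ 2249/4096, 1125/2048, 563/1024, 141/256, 71/128, 9/16, 5/8, 3/4, 1 } -> 4497/8192
step 15: add BLUE to get BRBRRRBBRRBRRRB; options L={ 0, 1/2, 17/32, 35/64, 281/512, 4497/8192 } R={ 2249/4096, 1125/2048, 563/1024, 141/256, 71/128, 9/16, 5/8, 3/4, 1 } -> 8995/16384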